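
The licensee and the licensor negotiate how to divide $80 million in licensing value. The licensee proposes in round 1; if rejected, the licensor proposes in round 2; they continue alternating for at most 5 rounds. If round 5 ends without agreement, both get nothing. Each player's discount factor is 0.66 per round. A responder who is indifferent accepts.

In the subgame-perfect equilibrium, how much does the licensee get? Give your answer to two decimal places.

By backward induction:
Round 5 (the licensee proposes): rejection yields 0 for the licensor; the licensee offers 0 and keeps 80.
Round 4 (the licensor proposes): the licensee can get 80 next round, worth 0.66 × 80 = 52.8 now; the licensor offers that and keeps 27.2.
Round 3 (the licensee proposes): the licensor can get 27.2 next round, worth 0.66 × 27.2 = 17.952 now. The licensee offers 17.952 and keeps 80 − 17.952 = 62.048.
Round 2 (the licensor proposes): the licensee can get 62.048 next round, worth 0.66 × 62.048 = 40.95168 now; the licensor offers that and keeps 39.04832.
Round 1 (the licensee proposes): the licensor can get 39.04832 next round, worth 0.66 × 39.04832 = 25.7718912 now; the licensee offers that and keeps 54.2281088.

54.23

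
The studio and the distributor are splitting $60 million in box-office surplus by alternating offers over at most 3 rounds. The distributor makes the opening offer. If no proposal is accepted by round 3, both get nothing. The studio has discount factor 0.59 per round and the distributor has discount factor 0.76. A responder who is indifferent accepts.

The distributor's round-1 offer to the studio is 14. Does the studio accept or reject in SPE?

Work out the studio's continuation value if the offer is rejected.
Round 3 (the distributor proposes): the studio will accept anything ≥ 0, so the distributor offers 0 and keeps 60.
Round 2 (the studio proposes): the distributor can get 60 next round, worth 0.76 × 60 = 45.6 now, so the studio offers 45.6, keeping 14.4.
So by rejecting in round 1, the studio gets 14.4 next round, worth 0.59 × 14.4 = 8.496 now.
Offer 14 ≥ 8.496, so the studio accepts.

Accept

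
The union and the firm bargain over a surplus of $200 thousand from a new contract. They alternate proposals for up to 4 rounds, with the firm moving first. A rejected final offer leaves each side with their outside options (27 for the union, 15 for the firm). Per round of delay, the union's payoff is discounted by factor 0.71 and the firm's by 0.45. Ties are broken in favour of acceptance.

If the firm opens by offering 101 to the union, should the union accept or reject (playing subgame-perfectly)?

Reject

Round 4 (the union proposes): the firm gets 15 if talks fail, so the union offers 15 and keeps 185.
Round 3 (the firm proposes): the union can get 185 next round, worth 0.71 × 185 = 131.35 now. The firm offers 131.35 and keeps 200 − 131.35 = 68.65.
Round 2 (the union proposes): the firm can get 68.65 next round, worth 0.45 × 68.65 = 30.8925 now, so the union offers 30.8925, keeping 169.1075.
So by rejecting in round 1, the union gets 169.1075 next round, worth 0.71 × 169.1075 = 120.066325 now.
Offer 101 < 120.066325, so the union rejects.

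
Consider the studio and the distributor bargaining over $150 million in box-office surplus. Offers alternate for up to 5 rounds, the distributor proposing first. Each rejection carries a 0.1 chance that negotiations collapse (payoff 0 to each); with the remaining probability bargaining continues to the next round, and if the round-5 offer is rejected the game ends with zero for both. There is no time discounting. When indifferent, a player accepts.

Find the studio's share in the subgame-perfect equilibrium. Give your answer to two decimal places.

By backward induction:
Round 5 (the distributor proposes): rejection yields 0 for the studio; the distributor offers 0 and keeps 150.
Round 4 (the studio proposes): rejecting gives the distributor an expected 0.9 × 150 = 135; the studio offers that and keeps 15.
Round 3 (the distributor proposes): rejecting gives the studio an expected 0.9 × 15 = 13.5, so the distributor offers 13.5, keeping 136.5.
Round 2 (the studio proposes): rejecting gives the distributor an expected 0.9 × 136.5 = 122.85; the studio offers that and keeps 27.15.
Round 1 (the distributor proposes): rejecting gives the studio an expected 0.9 × 27.15 = 24.435. The distributor offers 24.435 and keeps 150 − 24.435 = 125.565.

24.44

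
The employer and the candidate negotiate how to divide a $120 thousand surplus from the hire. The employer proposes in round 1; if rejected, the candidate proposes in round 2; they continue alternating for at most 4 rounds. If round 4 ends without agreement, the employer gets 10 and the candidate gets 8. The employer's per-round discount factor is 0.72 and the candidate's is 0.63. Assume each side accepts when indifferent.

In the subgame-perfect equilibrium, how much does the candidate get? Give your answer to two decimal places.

52.60

Round 4 (the candidate proposes): the employer gets 10 if talks fail, so the candidate offers 10 and keeps 110.
Round 3 (the employer proposes): the candidate can get 110 next round, worth 0.63 × 110 = 69.3 now, so the employer offers 69.3, keeping 50.7.
Round 2 (the candidate proposes): the employer can get 50.7 next round, worth 0.72 × 50.7 = 36.504 now, so the candidate offers 36.504, keeping 83.496.
Round 1 (the employer proposes): the candidate can get 83.496 next round, worth 0.63 × 83.496 = 52.60248 now. The employer offers 52.60248 and keeps 120 − 52.60248 = 67.39752.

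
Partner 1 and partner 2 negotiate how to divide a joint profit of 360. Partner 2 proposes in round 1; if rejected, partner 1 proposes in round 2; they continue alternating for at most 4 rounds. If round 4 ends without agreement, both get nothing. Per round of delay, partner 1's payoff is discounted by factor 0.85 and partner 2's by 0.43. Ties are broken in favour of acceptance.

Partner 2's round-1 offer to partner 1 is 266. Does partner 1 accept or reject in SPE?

Reject

Round 4 (partner 1 proposes): partner 2 will accept anything ≥ 0, so partner 1 offers 0 and keeps 360.
Round 3 (partner 2 proposes): partner 1 can get 360 next round, worth 0.85 × 360 = 306 now. Partner 2 offers 306 and keeps 360 − 306 = 54.
Round 2 (partner 1 proposes): partner 2 can get 54 next round, worth 0.43 × 54 = 23.22 now. Partner 1 offers 23.22 and keeps 360 − 23.22 = 336.78.
So by rejecting in round 1, partner 1 gets 336.78 next round, worth 0.85 × 336.78 = 286.263 now.
Offer 266 < 286.263, so partner 1 rejects.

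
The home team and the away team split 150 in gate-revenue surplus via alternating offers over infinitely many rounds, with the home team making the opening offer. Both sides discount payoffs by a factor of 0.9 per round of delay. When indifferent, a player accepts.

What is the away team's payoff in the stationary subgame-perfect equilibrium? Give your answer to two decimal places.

71.05

In a stationary SPE each proposer offers the other exactly their discounted continuation value.
If the home team keeps x when proposing and the away team keeps y when proposing, then x = 150 − 0.9y and y = 150 − 0.9x.
Solving: x = 150(1 − 0.9) / (1 − 0.9·0.9) = 15 / 0.19 ≈ 78.9474.
The away team gets 150 − 78.9474 ≈ 71.0526.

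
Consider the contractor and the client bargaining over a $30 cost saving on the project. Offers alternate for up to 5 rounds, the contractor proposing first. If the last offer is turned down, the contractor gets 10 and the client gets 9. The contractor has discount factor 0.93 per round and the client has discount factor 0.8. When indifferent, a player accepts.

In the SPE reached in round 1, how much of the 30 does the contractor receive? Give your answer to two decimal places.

By backward induction:
Round 5 (the contractor proposes): the client gets 9 if talks fail, so the contractor offers 9 and keeps 21.
Round 4 (the client proposes): the contractor can get 21 next round, worth 0.93 × 21 = 19.53 now; the client offers that and keeps 10.47.
Round 3 (the contractor proposes): the client can get 10.47 next round, worth 0.8 × 10.47 = 8.376 now. The contractor offers 8.376 and keeps 30 − 8.376 = 21.624.
Round 2 (the client proposes): the contractor can get 21.624 next round, worth 0.93 × 21.624 = 20.11032 now. The client offers 20.11032 and keeps 30 − 20.11032 = 9.88968.
Round 1 (the contractor proposes): the client can get 9.88968 next round, worth 0.8 × 9.88968 = 7.911744 now; the contractor offers that and keeps 22.088256.

22.09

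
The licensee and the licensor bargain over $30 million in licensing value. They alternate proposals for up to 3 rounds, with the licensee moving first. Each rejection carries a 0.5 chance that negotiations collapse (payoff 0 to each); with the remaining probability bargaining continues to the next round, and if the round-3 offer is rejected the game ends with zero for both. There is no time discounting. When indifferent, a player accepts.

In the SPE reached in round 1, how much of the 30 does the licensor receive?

7.5

By backward induction:
Round 3 (the licensee proposes): rejection yields 0 for the licensor; the licensee offers 0 and keeps 30.
Round 2 (the licensor proposes): rejecting gives the licensee an expected 0.5 × 30 = 15; the licensor offers that and keeps 15.
Round 1 (the licensee proposes): rejecting gives the licensor an expected 0.5 × 15 = 7.5; the licensee offers that and keeps 22.5.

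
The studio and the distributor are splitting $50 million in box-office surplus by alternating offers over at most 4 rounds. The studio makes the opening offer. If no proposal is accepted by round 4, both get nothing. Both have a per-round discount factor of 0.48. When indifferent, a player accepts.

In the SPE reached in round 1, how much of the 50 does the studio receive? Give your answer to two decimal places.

Round 4 (the distributor proposes): the studio will accept anything ≥ 0, so the distributor offers 0 and keeps 50.
Round 3 (the studio proposes): the distributor can get 50 next round, worth 0.48 × 50 = 24 now, so the studio offers 24, keeping 26.
Round 2 (the distributor proposes): the studio can get 26 next round, worth 0.48 × 26 = 12.48 now. The distributor offers 12.48 and keeps 50 − 12.48 = 37.52.
Round 1 (the studio proposes): the distributor can get 37.52 next round, worth 0.48 × 37.52 = 18.0096 now. The studio offers 18.0096 and keeps 50 − 18.0096 = 31.9904.

31.99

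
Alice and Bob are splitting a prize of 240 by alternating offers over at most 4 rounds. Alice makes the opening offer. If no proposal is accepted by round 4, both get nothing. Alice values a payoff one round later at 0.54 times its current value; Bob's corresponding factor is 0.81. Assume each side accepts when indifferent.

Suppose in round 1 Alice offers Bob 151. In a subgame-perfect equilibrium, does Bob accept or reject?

Work out Bob's continuation value if the offer is rejected.
Round 4 (Bob proposes): rejection yields 0 for Alice; Bob offers 0 and keeps 240.
Round 3 (Alice proposes): Bob can get 240 next round, worth 0.81 × 240 = 194.4 now; Alice offers that and keeps 45.6.
Round 2 (Bob proposes): Alice can get 45.6 next round, worth 0.54 × 45.6 = 24.624 now, so Bob offers 24.624, keeping 215.376.
So by rejecting in round 1, Bob gets 215.376 next round, worth 0.81 × 215.376 = 174.45456 now.
Offer 151 < 174.45456, so Bob rejects.

Reject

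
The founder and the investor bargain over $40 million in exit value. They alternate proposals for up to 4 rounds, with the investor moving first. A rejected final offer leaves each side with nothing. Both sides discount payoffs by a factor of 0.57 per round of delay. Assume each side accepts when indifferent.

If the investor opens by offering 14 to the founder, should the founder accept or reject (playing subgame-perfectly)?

Round 4 (the founder proposes): rejection yields 0 for the investor; the founder offers 0 and keeps 40.
Round 3 (the investor proposes): the founder can get 40 next round, worth 0.57 × 40 = 22.8 now, so the investor offers 22.8, keeping 17.2.
Round 2 (the founder proposes): the investor can get 17.2 next round, worth 0.57 × 17.2 = 9.804 now. The founder offers 9.804 and keeps 40 − 9.804 = 30.196.
So by rejecting in round 1, the founder gets 30.196 next round, worth 0.57 × 30.196 = 17.21172 now.
Offer 14 < 17.21172, so the founder rejects.

Reject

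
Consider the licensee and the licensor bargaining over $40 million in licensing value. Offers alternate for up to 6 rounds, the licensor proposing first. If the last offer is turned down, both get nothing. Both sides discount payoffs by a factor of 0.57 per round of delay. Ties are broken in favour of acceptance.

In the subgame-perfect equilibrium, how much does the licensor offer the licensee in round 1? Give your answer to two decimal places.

15.40

Round 6 (the licensee proposes): the licensor will accept anything ≥ 0, so the licensee offers 0 and keeps 40.
Round 5 (the licensor proposes): the licensee can get 40 next round, worth 0.57 × 40 = 22.8 now. The licensor offers 22.8 and keeps 40 − 22.8 = 17.2.
Round 4 (the licensee proposes): the licensor can get 17.2 next round, worth 0.57 × 17.2 = 9.804 now. The licensee offers 9.804 and keeps 40 − 9.804 = 30.196.
Round 3 (the licensor proposes): the licensee can get 30.196 next round, worth 0.57 × 30.196 = 17.21172 now. The licensor offers 17.21172 and keeps 40 − 17.21172 = 22.78828.
Round 2 (the licensee proposes): the licensor can get 22.78828 next round, worth 0.57 × 22.78828 = 12.9893196 now; the licensee offers that and keeps 27.0106804.
Round 1 (the licensor proposes): the licensee can get 27.0106804 next round, worth 0.57 × 27.0106804 = 15.396087828 now, so the licensor offers 15.396087828, keeping 24.603912172.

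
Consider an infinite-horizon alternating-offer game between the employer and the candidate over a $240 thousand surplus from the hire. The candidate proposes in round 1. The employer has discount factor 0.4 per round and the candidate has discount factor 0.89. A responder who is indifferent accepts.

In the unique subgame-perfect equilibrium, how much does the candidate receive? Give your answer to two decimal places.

223.60

Let x be the candidate's share when the candidate proposes and y be the employer's share when the employer proposes.
The employer accepts iff offered ≥ 0.4·y, so x = 240 − 0.4y. Symmetrically y = 240 − 0.89x.
Substituting: x = 240 − 0.4(240 − 0.89x), giving x(1 − 0.89·0.4) = 240(1 − 0.4).
So x = 240 × 0.6 / 0.644 ≈ 223.6025, and the employer receives 240 − x ≈ 16.3975.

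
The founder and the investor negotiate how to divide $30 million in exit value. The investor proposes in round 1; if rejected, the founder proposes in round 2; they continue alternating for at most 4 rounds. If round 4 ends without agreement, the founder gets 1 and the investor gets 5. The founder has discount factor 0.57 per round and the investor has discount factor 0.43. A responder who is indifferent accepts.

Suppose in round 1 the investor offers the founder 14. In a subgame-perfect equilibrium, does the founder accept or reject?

Accept

Work out the founder's continuation value if the offer is rejected.
Round 4 (the founder proposes): the investor gets 5 if talks fail, so the founder offers 5 and keeps 25.
Round 3 (the investor proposes): the founder can get 25 next round, worth 0.57 × 25 = 14.25 now; the investor offers that and keeps 15.75.
Round 2 (the founder proposes): the investor can get 15.75 next round, worth 0.43 × 15.75 = 6.7725 now, so the founder offers 6.7725, keeping 23.2275.
So by rejecting in round 1, the founder gets 23.2275 next round, worth 0.57 × 23.2275 = 13.239675 now.
Offer 14 ≥ 13.239675, so the founder accepts.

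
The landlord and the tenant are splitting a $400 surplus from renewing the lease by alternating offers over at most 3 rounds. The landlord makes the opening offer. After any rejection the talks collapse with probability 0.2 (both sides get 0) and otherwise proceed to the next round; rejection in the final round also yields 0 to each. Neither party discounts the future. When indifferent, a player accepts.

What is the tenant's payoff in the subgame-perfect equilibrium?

Round 3 (the landlord proposes): the tenant will accept anything ≥ 0, so the landlord offers 0 and keeps 400.
Round 2 (the tenant proposes): rejecting gives the landlord an expected 0.8 × 400 = 320; the tenant offers that and keeps 80.
Round 1 (the landlord proposes): rejecting gives the tenant an expected 0.8 × 80 = 64. The landlord offers 64 and keeps 400 − 64 = 336.

64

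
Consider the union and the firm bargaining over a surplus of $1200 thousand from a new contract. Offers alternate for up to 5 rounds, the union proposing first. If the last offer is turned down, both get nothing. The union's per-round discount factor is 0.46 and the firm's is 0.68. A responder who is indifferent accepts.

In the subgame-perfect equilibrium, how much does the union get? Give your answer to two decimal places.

621.53

Round 5 (the union proposes): the firm will accept anything ≥ 0, so the union offers 0 and keeps 1200.
Round 4 (the firm proposes): the union can get 1200 next round, worth 0.46 × 1200 = 552 now, so the firm offers 552, keeping 648.
Round 3 (the union proposes): the firm can get 648 next round, worth 0.68 × 648 = 440.64 now. The union offers 440.64 and keeps 1200 − 440.64 = 759.36.
Round 2 (the firm proposes): the union can get 759.36 next round, worth 0.46 × 759.36 = 349.3056 now; the firm offers that and keeps 850.6944.
Round 1 (the union proposes): the firm can get 850.6944 next round, worth 0.68 × 850.6944 = 578.472192 now. The union offers 578.472192 and keeps 1200 − 578.472192 = 621.527808.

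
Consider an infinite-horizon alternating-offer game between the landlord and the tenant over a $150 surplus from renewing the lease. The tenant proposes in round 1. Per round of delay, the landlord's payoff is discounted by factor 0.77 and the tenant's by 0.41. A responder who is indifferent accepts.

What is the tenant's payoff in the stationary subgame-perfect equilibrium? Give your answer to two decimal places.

When the tenant proposes, the landlord accepts any offer worth at least 0.77 times what the landlord would get by proposing next round; and vice versa.
This gives x = 150 − 0.77y and y = 150 − 0.41x, where x and y are each side's share when it proposes.
Hence (1 − 0.77·0.41)x = 150(1 − 0.77), i.e. 0.6843·x = 34.5.
x ≈ 50.4165; the landlord's share is 150 − x ≈ 99.5835.

50.42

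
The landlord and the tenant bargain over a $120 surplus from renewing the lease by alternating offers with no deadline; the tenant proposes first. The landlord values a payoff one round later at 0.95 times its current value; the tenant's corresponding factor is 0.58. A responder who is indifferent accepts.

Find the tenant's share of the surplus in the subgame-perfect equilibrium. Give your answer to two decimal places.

In a stationary SPE each proposer offers the other exactly their discounted continuation value.
If the tenant keeps x when proposing and the landlord keeps y when proposing, then x = 120 − 0.95y and y = 120 − 0.58x.
Solving: x = 120(1 − 0.95) / (1 − 0.58·0.95) = 6 / 0.449 ≈ 13.3630.
The landlord gets 120 − 13.3630 ≈ 106.6370.

13.36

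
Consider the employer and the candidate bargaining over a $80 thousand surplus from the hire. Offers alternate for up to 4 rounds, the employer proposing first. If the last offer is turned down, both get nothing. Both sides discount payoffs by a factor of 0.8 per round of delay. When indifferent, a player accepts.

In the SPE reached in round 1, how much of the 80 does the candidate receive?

Round 4 (the candidate proposes): the employer will accept anything ≥ 0, so the candidate offers 0 and keeps 80.
Round 3 (the employer proposes): the candidate can get 80 next round, worth 0.8 × 80 = 64 now. The employer offers 64 and keeps 80 − 64 = 16.
Round 2 (the candidate proposes): the employer can get 16 next round, worth 0.8 × 16 = 12.8 now; the candidate offers that and keeps 67.2.
Round 1 (the employer proposes): the candidate can get 67.2 next round, worth 0.8 × 67.2 = 53.76 now, so the employer offers 53.76, keeping 26.24.

53.76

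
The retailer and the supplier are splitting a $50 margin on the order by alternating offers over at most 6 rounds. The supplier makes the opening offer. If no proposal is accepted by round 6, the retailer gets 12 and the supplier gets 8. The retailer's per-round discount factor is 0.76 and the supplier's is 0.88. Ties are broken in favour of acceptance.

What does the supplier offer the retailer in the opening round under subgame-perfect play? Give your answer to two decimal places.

21.89

Round 6 (the retailer proposes): the supplier gets 8 if talks fail, so the retailer offers 8 and keeps 42.
Round 5 (the supplier proposes): the retailer can get 42 next round, worth 0.76 × 42 = 31.92 now, so the supplier offers 31.92, keeping 18.08.
Round 4 (the retailer proposes): the supplier can get 18.08 next round, worth 0.88 × 18.08 = 15.9104 now; the retailer offers that and keeps 34.0896.
Round 3 (the supplier proposes): the retailer can get 34.0896 next round, worth 0.76 × 34.0896 = 25.908096 now, so the supplier offers 25.908096, keeping 24.091904.
Round 2 (the retailer proposes): the supplier can get 24.091904 next round, worth 0.88 × 24.091904 = 21.20087552 now, so the retailer offers 21.20087552, keeping 28.79912448.
Round 1 (the supplier proposes): the retailer can get 28.79912448 next round, worth 0.76 × 28.79912448 = 21.8873346048 now. The supplier offers 21.8873346048 and keeps 50 − 21.8873346048 = 28.1126653952.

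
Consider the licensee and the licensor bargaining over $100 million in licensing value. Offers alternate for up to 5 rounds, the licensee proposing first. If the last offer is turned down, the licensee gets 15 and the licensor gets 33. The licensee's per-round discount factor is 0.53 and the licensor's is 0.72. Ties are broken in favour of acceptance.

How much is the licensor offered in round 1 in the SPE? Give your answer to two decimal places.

51.56

Round 5 (the licensee proposes): the licensor gets 33 if talks fail, so the licensee offers 33 and keeps 67.
Round 4 (the licensor proposes): the licensee can get 67 next round, worth 0.53 × 67 = 35.51 now, so the licensor offers 35.51, keeping 64.49.
Round 3 (the licensee proposes): the licensor can get 64.49 next round, worth 0.72 × 64.49 = 46.4328 now. The licensee offers 46.4328 and keeps 100 − 46.4328 = 53.5672.
Round 2 (the licensor proposes): the licensee can get 53.5672 next round, worth 0.53 × 53.5672 = 28.390616 now; the licensor offers that and keeps 71.609384.
Round 1 (the licensee proposes): the licensor can get 71.609384 next round, worth 0.72 × 71.609384 = 51.55875648 now. The licensee offers 51.55875648 and keeps 100 − 51.55875648 = 48.44124352.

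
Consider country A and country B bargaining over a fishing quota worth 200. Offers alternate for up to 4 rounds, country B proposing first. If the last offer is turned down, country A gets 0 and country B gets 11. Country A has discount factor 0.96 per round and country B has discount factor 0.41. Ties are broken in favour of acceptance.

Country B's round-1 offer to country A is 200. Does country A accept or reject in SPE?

Accept

Work out country A's continuation value if the offer is rejected.
Round 4 (country A proposes): country B gets 11 if talks fail, so country A offers 11 and keeps 189.
Round 3 (country B proposes): country A can get 189 next round, worth 0.96 × 189 = 181.44 now; country B offers that and keeps 18.56.
Round 2 (country A proposes): country B can get 18.56 next round, worth 0.41 × 18.56 = 7.6096 now. Country A offers 7.6096 and keeps 200 − 7.6096 = 192.3904.
So by rejecting in round 1, country A gets 192.3904 next round, worth 0.96 × 192.3904 = 184.694784 now.
Offer 200 ≥ 184.694784, so country A accepts.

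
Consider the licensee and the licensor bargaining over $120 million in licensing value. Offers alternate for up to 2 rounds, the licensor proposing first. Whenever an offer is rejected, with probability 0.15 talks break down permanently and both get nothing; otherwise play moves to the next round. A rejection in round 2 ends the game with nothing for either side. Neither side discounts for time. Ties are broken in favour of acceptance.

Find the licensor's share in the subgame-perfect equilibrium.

Round 2 (the licensee proposes): rejection yields 0 for the licensor; the licensee offers 0 and keeps 120.
Round 1 (the licensor proposes): rejecting gives the licensee an expected 0.85 × 120 = 102. The licensor offers 102 and keeps 120 − 102 = 18.

18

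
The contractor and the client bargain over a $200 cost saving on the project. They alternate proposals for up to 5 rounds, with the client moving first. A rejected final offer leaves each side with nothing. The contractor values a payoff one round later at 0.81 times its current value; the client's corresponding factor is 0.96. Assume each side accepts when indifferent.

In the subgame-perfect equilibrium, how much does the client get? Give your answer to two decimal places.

188.48

Work backward from the last round.
Round 5 (the client proposes): the contractor will accept anything ≥ 0, so the client offers 0 and keeps 200.
Round 4 (the contractor proposes): the client can get 200 next round, worth 0.96 × 200 = 192 now, so the contractor offers 192, keeping 8.
Round 3 (the client proposes): the contractor can get 8 next round, worth 0.81 × 8 = 6.48 now, so the client offers 6.48, keeping 193.52.
Round 2 (the contractor proposes): the client can get 193.52 next round, worth 0.96 × 193.52 = 185.7792 now. The contractor offers 185.7792 and keeps 200 − 185.7792 = 14.2208.
Round 1 (the client proposes): the contractor can get 14.2208 next round, worth 0.81 × 14.2208 = 11.518848 now; the client offers that and keeps 188.481152.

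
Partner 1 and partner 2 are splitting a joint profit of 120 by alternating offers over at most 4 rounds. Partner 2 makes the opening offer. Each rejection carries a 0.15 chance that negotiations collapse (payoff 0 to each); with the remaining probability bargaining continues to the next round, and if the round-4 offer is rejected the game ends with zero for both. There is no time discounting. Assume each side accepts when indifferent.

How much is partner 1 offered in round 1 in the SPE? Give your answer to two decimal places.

Round 4 (partner 1 proposes): partner 2 will accept anything ≥ 0, so partner 1 offers 0 and keeps 120.
Round 3 (partner 2 proposes): rejecting gives partner 1 an expected 0.85 × 120 = 102; partner 2 offers that and keeps 18.
Round 2 (partner 1 proposes): rejecting gives partner 2 an expected 0.85 × 18 = 15.3. Partner 1 offers 15.3 and keeps 120 − 15.3 = 104.7.
Round 1 (partner 2 proposes): rejecting gives partner 1 an expected 0.85 × 104.7 = 88.995; partner 2 offers that and keeps 31.005.

89.00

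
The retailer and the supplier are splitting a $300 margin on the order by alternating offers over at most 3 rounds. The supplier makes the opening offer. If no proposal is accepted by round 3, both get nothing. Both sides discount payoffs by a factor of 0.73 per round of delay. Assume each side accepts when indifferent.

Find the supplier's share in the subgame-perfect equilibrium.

240.87

Work backward from the last round.
Round 3 (the supplier proposes): rejection yields 0 for the retailer; the supplier offers 0 and keeps 300.
Round 2 (the retailer proposes): the supplier can get 300 next round, worth 0.73 × 300 = 219 now. The retailer offers 219 and keeps 300 − 219 = 81.
Round 1 (the supplier proposes): the retailer can get 81 next round, worth 0.73 × 81 = 59.13 now, so the supplier offers 59.13, keeping 240.87.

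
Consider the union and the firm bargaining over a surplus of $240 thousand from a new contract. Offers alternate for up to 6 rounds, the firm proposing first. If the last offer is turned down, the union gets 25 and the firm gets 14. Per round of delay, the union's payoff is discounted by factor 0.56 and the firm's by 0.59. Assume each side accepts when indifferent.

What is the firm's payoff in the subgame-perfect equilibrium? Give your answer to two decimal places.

Round 6 (the union proposes): the firm gets 14 if talks fail, so the union offers 14 and keeps 226.
Round 5 (the firm proposes): the union can get 226 next round, worth 0.56 × 226 = 126.56 now, so the firm offers 126.56, keeping 113.44.
Round 4 (the union proposes): the firm can get 113.44 next round, worth 0.59 × 113.44 = 66.9296 now, so the union offers 66.9296, keeping 173.0704.
Round 3 (the firm proposes): the union can get 173.0704 next round, worth 0.56 × 173.0704 = 96.919424 now; the firm offers that and keeps 143.080576.
Round 2 (the union proposes): the firm can get 143.080576 next round, worth 0.59 × 143.080576 = 84.41753984 now; the union offers that and keeps 155.58246016.
Round 1 (the firm proposes): the union can get 155.58246016 next round, worth 0.56 × 155.58246016 = 87.1261776896 now; the firm offers that and keeps 152.8738223104.

152.87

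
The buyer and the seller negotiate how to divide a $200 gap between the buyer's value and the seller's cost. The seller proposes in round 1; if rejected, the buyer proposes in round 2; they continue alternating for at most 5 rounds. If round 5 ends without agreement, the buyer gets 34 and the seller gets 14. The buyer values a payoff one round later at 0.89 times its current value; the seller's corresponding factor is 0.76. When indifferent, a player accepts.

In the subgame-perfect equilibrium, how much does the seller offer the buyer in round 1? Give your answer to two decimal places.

Round 5 (the seller proposes): the buyer gets 34 if talks fail, so the seller offers 34 and keeps 166.
Round 4 (the buyer proposes): the seller can get 166 next round, worth 0.76 × 166 = 126.16 now; the buyer offers that and keeps 73.84.
Round 3 (the seller proposes): the buyer can get 73.84 next round, worth 0.89 × 73.84 = 65.7176 now; the seller offers that and keeps 134.2824.
Round 2 (the buyer proposes): the seller can get 134.2824 next round, worth 0.76 × 134.2824 = 102.054624 now, so the buyer offers 102.054624, keeping 97.945376.
Round 1 (the seller proposes): the buyer can get 97.945376 next round, worth 0.89 × 97.945376 = 87.17138464 now; the seller offers that and keeps 112.82861536.

87.17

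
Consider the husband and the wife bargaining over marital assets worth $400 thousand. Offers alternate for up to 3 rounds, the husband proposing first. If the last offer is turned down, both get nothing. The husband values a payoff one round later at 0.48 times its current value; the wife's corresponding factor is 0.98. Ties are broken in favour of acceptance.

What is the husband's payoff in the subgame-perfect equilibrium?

196.16

Round 3 (the husband proposes): the wife will accept anything ≥ 0, so the husband offers 0 and keeps 400.
Round 2 (the wife proposes): the husband can get 400 next round, worth 0.48 × 400 = 192 now, so the wife offers 192, keeping 208.
Round 1 (the husband proposes): the wife can get 208 next round, worth 0.98 × 208 = 203.84 now. The husband offers 203.84 and keeps 400 − 203.84 = 196.16.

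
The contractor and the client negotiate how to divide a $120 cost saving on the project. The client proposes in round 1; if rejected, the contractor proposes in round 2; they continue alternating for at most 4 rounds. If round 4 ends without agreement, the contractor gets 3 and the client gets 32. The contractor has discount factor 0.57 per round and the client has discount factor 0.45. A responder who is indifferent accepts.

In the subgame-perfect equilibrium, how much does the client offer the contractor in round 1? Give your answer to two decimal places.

Round 4 (the contractor proposes): the client gets 32 if talks fail, so the contractor offers 32 and keeps 88.
Round 3 (the client proposes): the contractor can get 88 next round, worth 0.57 × 88 = 50.16 now; the client offers that and keeps 69.84.
Round 2 (the contractor proposes): the client can get 69.84 next round, worth 0.45 × 69.84 = 31.428 now; the contractor offers that and keeps 88.572.
Round 1 (the client proposes): the contractor can get 88.572 next round, worth 0.57 × 88.572 = 50.48604 now, so the client offers 50.48604, keeping 69.51396.

50.49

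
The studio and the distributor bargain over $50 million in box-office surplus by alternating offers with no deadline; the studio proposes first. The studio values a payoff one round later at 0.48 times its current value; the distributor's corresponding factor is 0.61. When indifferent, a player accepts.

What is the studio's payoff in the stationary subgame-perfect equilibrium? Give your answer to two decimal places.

Let x be the studio's share when the studio proposes and y be the distributor's share when the distributor proposes.
The distributor accepts iff offered ≥ 0.61·y, so x = 50 − 0.61y. Symmetrically y = 50 − 0.48x.
Substituting: x = 50 − 0.61(50 − 0.48x), giving x(1 − 0.48·0.61) = 50(1 − 0.61).
So x = 50 × 0.39 / 0.7072 ≈ 27.5735, and the distributor receives 50 − x ≈ 22.4265.

27.57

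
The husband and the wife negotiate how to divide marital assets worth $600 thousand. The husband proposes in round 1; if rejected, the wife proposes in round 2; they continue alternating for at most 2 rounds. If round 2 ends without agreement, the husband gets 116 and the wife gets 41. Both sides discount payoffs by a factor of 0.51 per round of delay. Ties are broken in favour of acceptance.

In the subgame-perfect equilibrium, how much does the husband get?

353.16

Round 2 (the wife proposes): the husband gets 116 if talks fail, so the wife offers 116 and keeps 484.
Round 1 (the husband proposes): the wife can get 484 next round, worth 0.51 × 484 = 246.84 now; the husband offers that and keeps 353.16.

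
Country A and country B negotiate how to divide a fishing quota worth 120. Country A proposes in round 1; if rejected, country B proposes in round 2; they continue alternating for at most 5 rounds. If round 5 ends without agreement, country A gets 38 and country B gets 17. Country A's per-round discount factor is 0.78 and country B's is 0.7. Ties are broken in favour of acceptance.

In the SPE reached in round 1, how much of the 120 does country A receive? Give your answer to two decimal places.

86.36

Work backward from the last round.
Round 5 (country A proposes): country B gets 17 if talks fail, so country A offers 17 and keeps 103.
Round 4 (country B proposes): country A can get 103 next round, worth 0.78 × 103 = 80.34 now. Country B offers 80.34 and keeps 120 − 80.34 = 39.66.
Round 3 (country A proposes): country B can get 39.66 next round, worth 0.7 × 39.66 = 27.762 now; country A offers that and keeps 92.238.
Round 2 (country B proposes): country A can get 92.238 next round, worth 0.78 × 92.238 = 71.94564 now; country B offers that and keeps 48.05436.
Round 1 (country A proposes): country B can get 48.05436 next round, worth 0.7 × 48.05436 = 33.638052 now, so country A offers 33.638052, keeping 86.361948.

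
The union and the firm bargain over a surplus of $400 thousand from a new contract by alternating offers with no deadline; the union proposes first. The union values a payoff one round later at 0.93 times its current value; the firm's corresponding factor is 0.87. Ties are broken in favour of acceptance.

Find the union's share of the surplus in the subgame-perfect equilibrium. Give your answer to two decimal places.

272.39

In a stationary SPE each proposer offers the other exactly their discounted continuation value.
If the union keeps x when proposing and the firm keeps y when proposing, then x = 400 − 0.87y and y = 400 − 0.93x.
Solving: x = 400(1 − 0.87) / (1 − 0.93·0.87) = 52 / 0.1909 ≈ 272.3939.
The firm gets 400 − 272.3939 ≈ 127.6061.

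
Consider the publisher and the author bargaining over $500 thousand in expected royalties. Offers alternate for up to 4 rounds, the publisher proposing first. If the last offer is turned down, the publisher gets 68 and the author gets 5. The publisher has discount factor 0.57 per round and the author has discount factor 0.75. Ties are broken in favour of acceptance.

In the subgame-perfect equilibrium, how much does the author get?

Solve by backward induction from round 4.
Round 4 (the author proposes): the publisher gets 68 if talks fail, so the author offers 68 and keeps 432.
Round 3 (the publisher proposes): the author can get 432 next round, worth 0.75 × 432 = 324 now, so the publisher offers 324, keeping 176.
Round 2 (the author proposes): the publisher can get 176 next round, worth 0.57 × 176 = 100.32 now, so the author offers 100.32, keeping 399.68.
Round 1 (the publisher proposes): the author can get 399.68 next round, worth 0.75 × 399.68 = 299.76 now, so the publisher offers 299.76, keeping 200.24.

299.76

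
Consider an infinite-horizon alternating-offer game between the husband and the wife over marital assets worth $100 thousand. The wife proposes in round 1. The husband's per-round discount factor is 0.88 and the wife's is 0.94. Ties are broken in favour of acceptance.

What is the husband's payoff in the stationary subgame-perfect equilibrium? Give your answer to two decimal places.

30.56

In a stationary SPE each proposer offers the other exactly their discounted continuation value.
If the wife keeps x when proposing and the husband keeps y when proposing, then x = 100 − 0.88y and y = 100 − 0.94x.
Solving: x = 100(1 − 0.88) / (1 − 0.94·0.88) = 12 / 0.1728 ≈ 69.4444.
The husband gets 100 − 69.4444 ≈ 30.5556.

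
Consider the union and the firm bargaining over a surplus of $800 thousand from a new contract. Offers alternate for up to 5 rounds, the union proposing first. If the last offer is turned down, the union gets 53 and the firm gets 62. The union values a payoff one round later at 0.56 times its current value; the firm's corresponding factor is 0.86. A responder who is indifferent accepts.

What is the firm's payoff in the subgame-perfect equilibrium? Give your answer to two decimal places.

462.89

Solve by backward induction from round 5.
Round 5 (the union proposes): the firm gets 62 if talks fail, so the union offers 62 and keeps 738.
Round 4 (the firm proposes): the union can get 738 next round, worth 0.56 × 738 = 413.28 now, so the firm offers 413.28, keeping 386.72.
Round 3 (the union proposes): the firm can get 386.72 next round, worth 0.86 × 386.72 = 332.5792 now, so the union offers 332.5792, keeping 467.4208.
Round 2 (the firm proposes): the union can get 467.4208 next round, worth 0.56 × 467.4208 = 261.755648 now. The firm offers 261.755648 and keeps 800 − 261.755648 = 538.244352.
Round 1 (the union proposes): the firm can get 538.244352 next round, worth 0.86 × 538.244352 = 462.89014272 now; the union offers that and keeps 337.10985728.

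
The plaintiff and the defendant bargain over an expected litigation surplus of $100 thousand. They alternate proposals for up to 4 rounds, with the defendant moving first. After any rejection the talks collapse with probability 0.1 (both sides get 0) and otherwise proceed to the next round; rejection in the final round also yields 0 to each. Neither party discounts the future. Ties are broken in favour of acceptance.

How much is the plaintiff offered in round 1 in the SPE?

81.9

Round 4 (the plaintiff proposes): rejection yields 0 for the defendant; the plaintiff offers 0 and keeps 100.
Round 3 (the defendant proposes): rejecting gives the plaintiff an expected 0.9 × 100 = 90; the defendant offers that and keeps 10.
Round 2 (the plaintiff proposes): rejecting gives the defendant an expected 0.9 × 10 = 9; the plaintiff offers that and keeps 91.
Round 1 (the defendant proposes): rejecting gives the plaintiff an expected 0.9 × 91 = 81.9; the defendant offers that and keeps 18.1.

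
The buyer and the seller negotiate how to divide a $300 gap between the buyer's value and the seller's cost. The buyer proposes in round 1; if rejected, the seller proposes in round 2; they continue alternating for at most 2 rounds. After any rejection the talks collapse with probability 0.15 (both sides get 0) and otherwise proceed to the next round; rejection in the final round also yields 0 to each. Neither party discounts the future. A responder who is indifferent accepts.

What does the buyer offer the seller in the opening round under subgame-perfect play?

Round 2 (the seller proposes): the buyer will accept anything ≥ 0, so the seller offers 0 and keeps 300.
Round 1 (the buyer proposes): rejecting gives the seller an expected 0.85 × 300 = 255, so the buyer offers 255, keeping 45.

255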